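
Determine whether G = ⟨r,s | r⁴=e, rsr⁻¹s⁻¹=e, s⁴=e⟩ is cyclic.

|G| = 16, but the maximum element order in G is 4 < 16. No single element generates all of G, so G is not cyclic.

Answer: No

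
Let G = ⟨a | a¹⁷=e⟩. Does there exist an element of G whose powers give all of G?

|G| = 17. The element a has order 17 (its powers give 17 distinct elements), so ⟨a⟩ = G and G is cyclic.

Answer: Yes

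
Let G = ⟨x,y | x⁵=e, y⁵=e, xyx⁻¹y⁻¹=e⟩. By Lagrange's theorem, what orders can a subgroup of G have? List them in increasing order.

|G| = 25 = 5². By Lagrange's theorem the order of any subgroup divides 25; the divisors of 25 are 1, 5, 25.

Answer: 1, 5, 25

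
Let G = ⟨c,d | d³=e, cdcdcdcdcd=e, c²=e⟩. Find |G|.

Enumerate words in the generators, reducing via the relations: the distinct elements are
  {c, d, e, cd, dc, d², cdc, cd², dcd, d²c, cdcd, cd²c, dcdc, dcd², d²cd, cdcdc, cdcd², cd²cd, dcd²c, d²cdc, d²cd², cdcd²c, cd²cdc, cd²cd², dcdcd², dcd²cd, d²cdcd, d²cd²c, cdcd²cd, cd²cdcd, cd²cd²c, dcdcd²c, dcd²cdc, dcd²cd², d²cdcd², d²cd²cd, cdcd²cdc, cdcd²cd², cd²cdcd², dcdcd²cd, dcd²cdcd, d²cdcd²c, d²cd²cdc, cdcd²cdcd, cd²cdcd²c, dcdcd²cd², dcd²cdcd², d²cdcd²cd, d²cd²cdcd, cdcd²cdcd², cd²cdcd²cd, dcd²cdcd²c, d²cdcd²cdc, d²cdcd²cd², d²cd²cdcd², cdcd²cdcd²c, cd²cdcd²cdc, cd²cdcd²cd², dcd²cdcd²cd, cdcd²cdcd²cd}.
No further products give new elements, so |G| = 60.

Answer: 60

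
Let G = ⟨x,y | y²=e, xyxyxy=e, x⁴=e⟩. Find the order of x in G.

Compute successive powers until reaching e:
  x¹ = x, x² = x², x³ = x³, x⁴ = e.
The smallest positive k with xᵏ = e is 4.

Answer: 4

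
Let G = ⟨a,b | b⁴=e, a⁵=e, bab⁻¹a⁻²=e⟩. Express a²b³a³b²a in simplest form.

Multiply left to right, reducing at each step:
  (a²) · b³ = a²b³
  (a²b³) · a³ = ab³
  (ab³) · b² = ab
  (ab) · a = a³b

Answer: a³b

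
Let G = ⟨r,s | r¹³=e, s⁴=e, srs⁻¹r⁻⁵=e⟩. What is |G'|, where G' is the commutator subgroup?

G' = [G, G] is generated by all commutators. The generator-pair commutators are: [r, s] = r⁹.
The subgroup they normally generate is {e, r, r², r³, r⁴, r⁵, r⁶, r⁷, r⁸, r⁹, r¹⁰, r¹¹, r¹²}, of order 13.
Check: |G/G'| = 52/13 = 4 is the order of the abelianisation.

Answer: 13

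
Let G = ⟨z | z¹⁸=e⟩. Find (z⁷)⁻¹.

The order of (z⁷) is 18 (smallest k with (z⁷)ᵏ = e), so (z⁷)⁻¹ = (z⁷)¹⁷ = z¹¹.
Check: (z⁷) · (z¹¹) → (z⁷) · z¹¹ = e, giving e as required.

Answer: z¹¹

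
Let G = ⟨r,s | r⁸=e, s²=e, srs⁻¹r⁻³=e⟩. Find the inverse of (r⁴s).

The order of (r⁴s) is 2 (smallest k with (r⁴s)ᵏ = e), so (r⁴s)⁻¹ = (r⁴s)¹ = r⁴s.
Check: (r⁴s) · (r⁴s) → (r⁴s) · r⁴ = s;   s · s = e, giving e as required.

Answer: r⁴s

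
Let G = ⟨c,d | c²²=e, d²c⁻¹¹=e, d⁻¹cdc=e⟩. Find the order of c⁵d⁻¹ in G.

Compute successive powers until reaching e:
  (c⁵d⁻¹)¹ = c⁵d⁻¹, (c⁵d⁻¹)² = c¹¹, (c⁵d⁻¹)³ = c⁵d, (c⁵d⁻¹)⁴ = e.
The smallest positive k with (c⁵d⁻¹)ᵏ = e is 4.

Answer: 4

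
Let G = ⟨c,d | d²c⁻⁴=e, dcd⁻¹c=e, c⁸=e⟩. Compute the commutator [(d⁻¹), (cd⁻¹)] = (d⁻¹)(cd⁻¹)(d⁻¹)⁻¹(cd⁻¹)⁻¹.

[(d⁻¹), (cd⁻¹)] = (d⁻¹)·(cd⁻¹)·(d⁻¹)⁻¹·(cd⁻¹)⁻¹.
  (d⁻¹) · (cd⁻¹) = c³
  (c³) · d = c³d
  (c³d) · (cd) = c⁶

Answer: c⁶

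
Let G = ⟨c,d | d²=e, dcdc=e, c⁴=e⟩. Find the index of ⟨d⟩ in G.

First find ord(d) by computing successive powers:
  d¹ = d, d² = e.
So |⟨d⟩| = ord(d) = 2. With |G| = 8, by Lagrange [G : ⟨d⟩] = 8/2 = 4.

Answer: 4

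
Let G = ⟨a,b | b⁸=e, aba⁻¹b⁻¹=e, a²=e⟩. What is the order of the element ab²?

Compute successive powers until reaching e:
  (ab²)¹ = ab², (ab²)² = b⁴, (ab²)³ = ab⁶, (ab²)⁴ = e.
The smallest positive k with (ab²)ᵏ = e is 4.

Answer: 4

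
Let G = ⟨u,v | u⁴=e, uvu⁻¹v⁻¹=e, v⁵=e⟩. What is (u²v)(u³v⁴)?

Compute (u²v) · (u³v⁴) by multiplying left to right and reducing via the relations at each step:
  (u²v) · u³ = uv
  (uv) · v⁴ = u

Answer: u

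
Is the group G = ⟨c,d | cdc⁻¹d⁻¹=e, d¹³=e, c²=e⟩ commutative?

Each pair of generators commutes: c·d = cd = d·c. Since the generators pairwise commute, every element of G commutes with every other, so G is abelian.

Answer: Yes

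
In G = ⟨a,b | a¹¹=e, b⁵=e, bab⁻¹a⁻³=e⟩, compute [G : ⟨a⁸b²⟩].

First find ord(a⁸b²) by computing successive powers:
  (a⁸b²)¹ = a⁸b², (a⁸b²)² = a³b⁴, (a⁸b²)³ = a²b, (a⁸b²)⁴ = a⁴b³, (a⁸b²)⁵ = e.
So |⟨a⁸b²⟩| = ord(a⁸b²) = 5. With |G| = 55, by Lagrange [G : ⟨a⁸b²⟩] = 55/5 = 11.

Answer: 11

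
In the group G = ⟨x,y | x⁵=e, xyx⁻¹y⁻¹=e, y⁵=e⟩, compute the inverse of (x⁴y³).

The order of (x⁴y³) is 5 (smallest k with (x⁴y³)ᵏ = e), so (x⁴y³)⁻¹ = (x⁴y³)⁴ = xy².
Check: (x⁴y³) · (xy²) → (x⁴y³) · x = y³;   (y³) · y² = e, giving e as required.

Answer: xy²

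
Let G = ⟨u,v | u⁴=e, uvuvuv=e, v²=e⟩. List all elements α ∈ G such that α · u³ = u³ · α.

⟨u³⟩ ⊆ C_G(u³) since powers of u³ commute with u³; so |C_G(u³)| ≥ |⟨u³⟩| = 4.
By orbit–stabilizer, |C_G(u³)| = |G| / |conj. class of u³| = 24 / 6 = 4.
The 4 elements commuting with u³ are {e, u, u², u³}.

Answer: {e, u, u², u³}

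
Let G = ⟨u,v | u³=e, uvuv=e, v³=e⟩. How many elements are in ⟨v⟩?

|⟨v⟩| equals the order of v. Compute successive powers until reaching e:
  v¹ = v, v² = v², v³ = e.
The smallest positive k with vᵏ = e is 3, so |⟨v⟩| = 3.

Answer: 3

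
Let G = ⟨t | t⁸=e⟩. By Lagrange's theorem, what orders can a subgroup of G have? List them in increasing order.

|G| = 8 = 2³. By Lagrange's theorem the order of any subgroup divides 8; the divisors of 8 are 1, 2, 4, 8.

Answer: 1, 2, 4, 8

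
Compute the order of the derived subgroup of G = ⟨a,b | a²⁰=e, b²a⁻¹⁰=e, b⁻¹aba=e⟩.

G' = [G, G] is generated by all commutators. The generator-pair commutators are: [a, b] = a².
The subgroup they normally generate is {e, a², a⁴, a⁶, a⁸, a¹⁰, a¹², a¹⁴, a¹⁶, a¹⁸}, of order 10.
Check: |G/G'| = 40/10 = 4 is the order of the abelianisation.

Answer: 10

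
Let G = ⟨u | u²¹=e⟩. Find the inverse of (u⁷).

The order of (u⁷) is 3 (smallest k with (u⁷)ᵏ = e), so (u⁷)⁻¹ = (u⁷)² = u¹⁴.
Check: (u⁷) · (u¹⁴) → (u⁷) · u¹⁴ = e, giving e as required.

Answer: u¹⁴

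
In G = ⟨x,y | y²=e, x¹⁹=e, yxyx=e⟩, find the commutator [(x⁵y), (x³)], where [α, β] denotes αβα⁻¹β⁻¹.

[(x⁵y), (x³)] = (x⁵y)·(x³)·(x⁵y)⁻¹·(x³)⁻¹.
  (x⁵y) · (x³) = x²y
  (x²y) · (x⁵y) = x¹⁶
  (x¹⁶) · (x¹⁶) = x¹³

Answer: x¹³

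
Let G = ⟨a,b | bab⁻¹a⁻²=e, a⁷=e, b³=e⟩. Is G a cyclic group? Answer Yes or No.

Every cyclic group is abelian. But a·b = ab while b·a = a²b, so a·b ≠ b·a and G is not abelian. Hence G is not cyclic.

Answer: No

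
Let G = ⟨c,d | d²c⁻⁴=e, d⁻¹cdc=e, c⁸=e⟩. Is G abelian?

c·d = cd but d·c = c³d⁻¹, so c·d ≠ d·c and G is not abelian.

Answer: No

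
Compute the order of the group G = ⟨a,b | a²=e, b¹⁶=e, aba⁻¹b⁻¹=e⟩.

Enumerate words in the generators, reducing via the relations: the distinct elements are
  {a, b, e, ab, b², b³, b⁴, b⁵, b⁶, b⁷, b⁸, b⁹, ab², ab³, ab⁴, ab⁵, ab⁶, ab⁷, ab⁸, ab⁹, b¹², b¹³, b¹¹, b¹⁰, b¹⁴, b¹⁵, ab¹², ab¹³, ab¹¹, ab¹⁰, ab¹⁴, ab¹⁵}.
No further products give new elements, so |G| = 32.

Answer: 32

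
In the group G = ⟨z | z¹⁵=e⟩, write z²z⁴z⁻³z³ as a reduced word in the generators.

Multiply left to right, reducing at each step:
  (z²) · z⁴ = z⁶
  (z⁶) · z⁻³ = z³
  (z³) · z³ = z⁶

Answer: z⁶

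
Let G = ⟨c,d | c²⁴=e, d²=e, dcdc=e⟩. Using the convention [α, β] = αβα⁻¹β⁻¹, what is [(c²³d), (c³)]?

[(c²³d), (c³)] = (c²³d)·(c³)·(c²³d)⁻¹·(c³)⁻¹.
  (c²³d) · (c³) = c²⁰d
  (c²⁰d) · (c²³d) = c²¹
  (c²¹) · (c²¹) = c¹⁸

Answer: c¹⁸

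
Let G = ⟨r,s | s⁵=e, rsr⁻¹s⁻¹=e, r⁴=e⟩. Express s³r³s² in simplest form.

Multiply left to right, reducing at each step:
  (s³) · r³ = r³s³
  (r³s³) · s² = r³

Answer: r³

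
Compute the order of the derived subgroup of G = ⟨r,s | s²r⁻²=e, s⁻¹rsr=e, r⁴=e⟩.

G' = [G, G] is generated by all commutators. The generator-pair commutators are: [r, s] = r².
The subgroup they normally generate is {e, r²}, of order 2.
Check: |G/G'| = 8/2 = 4 is the order of the abelianisation.

Answer: 2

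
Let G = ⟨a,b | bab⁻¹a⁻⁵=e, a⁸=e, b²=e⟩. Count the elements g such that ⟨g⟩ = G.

⟨g⟩ = G would require ord(g) = |G| = 16, but the maximum element order in G is 8 < 16. So G is not cyclic and no single element generates it: the count is 0.

Answer: 0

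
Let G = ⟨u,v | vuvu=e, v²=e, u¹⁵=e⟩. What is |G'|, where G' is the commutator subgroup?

G' = [G, G] is generated by all commutators. The generator-pair commutators are: [u, v] = u².
The subgroup they normally generate is {e, u, u², u³, u⁴, u⁵, u⁶, u⁷, u⁸, u⁹, u¹⁰, u¹¹, u¹², u¹³, u¹⁴}, of order 15.
Check: |G/G'| = 30/15 = 2 is the order of the abelianisation.

Answer: 15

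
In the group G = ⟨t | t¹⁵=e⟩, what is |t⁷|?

Compute successive powers until reaching e:
  (t⁷)¹ = t⁷, (t⁷)² = t¹⁴, (t⁷)³ = t⁶, (t⁷)⁴ = t¹³, (t⁷)⁵ = t⁵, (t⁷)⁶ = t¹², (t⁷)⁷ = t⁴, (t⁷)⁸ = t¹¹, (t⁷)⁹ = t³, (t⁷)¹⁰ = t¹⁰, (t⁷)¹¹ = t², (t⁷)¹² = t⁹, (t⁷)¹³ = t, (t⁷)¹⁴ = t⁸, (t⁷)¹⁵ = e.
The smallest positive k with (t⁷)ᵏ = e is 15.

Answer: 15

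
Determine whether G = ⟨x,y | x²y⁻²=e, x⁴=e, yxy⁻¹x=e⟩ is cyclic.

Every cyclic group is abelian. But x·y = xy while y·x = xy⁻¹, so x·y ≠ y·x and G is not abelian. Hence G is not cyclic.

Answer: No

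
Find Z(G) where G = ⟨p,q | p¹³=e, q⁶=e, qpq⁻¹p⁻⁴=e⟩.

An element z ∈ Z(G) iff z commutes with every generator.
For example e is central: e·p = p = p·e; e·q = q = q·e.
Whereas p ∉ Z(G) since p·q = pq ≠ p⁴q = q·p.
Checking each of the 78 elements this way gives Z(G) = {e}, of order 1.

Answer: {e}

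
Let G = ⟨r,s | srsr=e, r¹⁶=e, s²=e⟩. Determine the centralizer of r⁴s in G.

⟨r⁴s⟩ ⊆ C_G(r⁴s) since powers of r⁴s commute with r⁴s; so |C_G(r⁴s)| ≥ |⟨r⁴s⟩| = 2.
By orbit–stabilizer, |C_G(r⁴s)| = |G| / |conj. class of r⁴s| = 32 / 8 = 4.
The 4 elements commuting with r⁴s are {e, r⁸, r⁴s, r¹²s}.

Answer: {e, r⁸, r⁴s, r¹²s}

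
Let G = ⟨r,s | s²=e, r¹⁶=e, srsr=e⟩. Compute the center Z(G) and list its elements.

An element z ∈ Z(G) iff z commutes with every generator.
For example r⁸ is central: (r⁸)·r = r⁹ = r·(r⁸); (r⁸)·s = r⁸s = s·(r⁸).
Whereas r ∉ Z(G) since r·s = rs ≠ r¹⁵s = s·r.
Checking each of the 32 elements this way gives Z(G) = {e, r⁸}, of order 2.

Answer: {e, r⁸}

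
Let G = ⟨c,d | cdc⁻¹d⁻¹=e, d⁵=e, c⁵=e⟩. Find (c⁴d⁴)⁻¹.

The order of (c⁴d⁴) is 5 (smallest k with (c⁴d⁴)ᵏ = e), so (c⁴d⁴)⁻¹ = (c⁴d⁴)⁴ = cd.
Check: (c⁴d⁴) · (cd) → (c⁴d⁴) · c = d⁴;   (d⁴) · d = e, giving e as required.

Answer: cd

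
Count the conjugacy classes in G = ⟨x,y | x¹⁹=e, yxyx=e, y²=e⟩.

The conjugacy classes (representative and size) are:
  [e] (size 1), [x¹⁸] (size 2), [x²] (size 2), [x¹⁶] (size 2), [x⁴] (size 2), [x¹⁴] (size 2), [x¹³] (size 2), [x¹²] (size 2), [x⁸] (size 2), [x⁹] (size 2), [y] (size 19).
Class equation: 1 + 2 + 2 + 2 + 2 + 2 + 2 + 2 + 2 + 2 + 19 = 38 = |G|. So G has 11 conjugacy classes.

Answer: 11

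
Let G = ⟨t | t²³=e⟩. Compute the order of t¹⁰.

Compute successive powers until reaching e:
  (t¹⁰)¹ = t¹⁰, (t¹⁰)² = t²⁰, (t¹⁰)³ = t⁷, (t¹⁰)⁴ = t¹⁷, (t¹⁰)⁵ = t⁴, (t¹⁰)⁶ = t¹⁴, (t¹⁰)⁷ = t, (t¹⁰)⁸ = t¹¹, (t¹⁰)⁹ = t²¹, (t¹⁰)¹⁰ = t⁸, (t¹⁰)¹¹ = t¹⁸, (t¹⁰)¹² = t⁵, (t¹⁰)¹³ = t¹⁵, (t¹⁰)¹⁴ = t², (t¹⁰)¹⁵ = t¹², (t¹⁰)¹⁶ = t²², (t¹⁰)¹⁷ = t⁹, (t¹⁰)¹⁸ = t¹⁹, (t¹⁰)¹⁹ = t⁶, (t¹⁰)²⁰ = t¹⁶, (t¹⁰)²¹ = t³, (t¹⁰)²² = t¹³, (t¹⁰)²³ = e.
The smallest positive k with (t¹⁰)ᵏ = e is 23.

Answer: 23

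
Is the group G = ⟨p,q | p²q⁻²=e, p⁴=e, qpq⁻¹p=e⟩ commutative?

p·q = pq but q·p = pq⁻¹, so p·q ≠ q·p and G is not abelian.

Answer: No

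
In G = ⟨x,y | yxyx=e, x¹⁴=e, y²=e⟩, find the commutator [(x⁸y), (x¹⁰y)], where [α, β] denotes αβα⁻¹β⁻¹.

[(x⁸y), (x¹⁰y)] = (x⁸y)·(x¹⁰y)·(x⁸y)⁻¹·(x¹⁰y)⁻¹.
  (x⁸y) · (x¹⁰y) = x¹²
  (x¹²) · (x⁸y) = x⁶y
  (x⁶y) · (x¹⁰y) = x¹⁰

Answer: x¹⁰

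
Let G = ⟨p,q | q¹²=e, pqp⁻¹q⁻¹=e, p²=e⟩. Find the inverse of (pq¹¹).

The order of (pq¹¹) is 12 (smallest k with (pq¹¹)ᵏ = e), so (pq¹¹)⁻¹ = (pq¹¹)¹¹ = pq.
Check: (pq¹¹) · (pq) → (pq¹¹) · p = q¹¹;   (q¹¹) · q = e, giving e as required.

Answer: pq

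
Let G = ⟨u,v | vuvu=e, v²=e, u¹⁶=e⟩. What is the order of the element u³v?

Compute successive powers until reaching e:
  (u³v)¹ = u³v, (u³v)² = e.
The smallest positive k with (u³v)ᵏ = e is 2.

Answer: 2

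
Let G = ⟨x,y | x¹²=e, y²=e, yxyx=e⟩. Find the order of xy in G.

Compute successive powers until reaching e:
  (xy)¹ = xy, (xy)² = e.
The smallest positive k with (xy)ᵏ = e is 2.

Answer: 2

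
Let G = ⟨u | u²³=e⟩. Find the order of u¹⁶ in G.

Compute successive powers until reaching e:
  (u¹⁶)¹ = u¹⁶, (u¹⁶)² = u⁹, (u¹⁶)³ = u², (u¹⁶)⁴ = u¹⁸, (u¹⁶)⁵ = u¹¹, (u¹⁶)⁶ = u⁴, (u¹⁶)⁷ = u²⁰, (u¹⁶)⁸ = u¹³, (u¹⁶)⁹ = u⁶, (u¹⁶)¹⁰ = u²², (u¹⁶)¹¹ = u¹⁵, (u¹⁶)¹² = u⁸, (u¹⁶)¹³ = u, (u¹⁶)¹⁴ = u¹⁷, (u¹⁶)¹⁵ = u¹⁰, (u¹⁶)¹⁶ = u³, (u¹⁶)¹⁷ = u¹⁹, (u¹⁶)¹⁸ = u¹², (u¹⁶)¹⁹ = u⁵, (u¹⁶)²⁰ = u²¹, (u¹⁶)²¹ = u¹⁴, (u¹⁶)²² = u⁷, (u¹⁶)²³ = e.
The smallest positive k with (u¹⁶)ᵏ = e is 23.

Answer: 23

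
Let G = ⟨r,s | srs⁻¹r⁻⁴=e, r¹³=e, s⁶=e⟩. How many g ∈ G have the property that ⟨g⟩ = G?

⟨g⟩ = G would require ord(g) = |G| = 78, but the maximum element order in G is 13 < 78. So G is not cyclic and no single element generates it: the count is 0.

Answer: 0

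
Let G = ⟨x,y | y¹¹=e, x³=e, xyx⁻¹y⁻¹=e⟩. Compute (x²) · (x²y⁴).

Compute (x²) · (x²y⁴) by multiplying left to right and reducing via the relations at each step:
  (x²) · x² = x
  x · y⁴ = xy⁴

Answer: xy⁴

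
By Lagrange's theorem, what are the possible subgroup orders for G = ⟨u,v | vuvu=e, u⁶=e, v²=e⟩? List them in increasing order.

|G| = 12 = 2² · 3. By Lagrange's theorem the order of any subgroup divides 12; the divisors of 12 are 1, 2, 3, 4, 6, 12.

Answer: 1, 2, 3, 4, 6, 12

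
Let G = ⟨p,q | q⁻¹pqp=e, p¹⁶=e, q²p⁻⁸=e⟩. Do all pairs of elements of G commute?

p·q = pq but q·p = p⁷q⁻¹, so p·q ≠ q·p and G is not abelian.

Answer: No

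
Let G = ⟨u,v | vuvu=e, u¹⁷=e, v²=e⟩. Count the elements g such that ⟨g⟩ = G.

⟨g⟩ = G would require ord(g) = |G| = 34, but the maximum element order in G is 17 < 34. So G is not cyclic and no single element generates it: the count is 0.

Answer: 0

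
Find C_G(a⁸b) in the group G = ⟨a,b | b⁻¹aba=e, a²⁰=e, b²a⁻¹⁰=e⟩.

⟨a⁸b⟩ ⊆ C_G(a⁸b) since powers of a⁸b commute with a⁸b; so |C_G(a⁸b)| ≥ |⟨a⁸b⟩| = 4.
By orbit–stabilizer, |C_G(a⁸b)| = |G| / |conj. class of a⁸b| = 40 / 10 = 4.
The 4 elements commuting with a⁸b are {e, a¹⁰, a⁸b, a⁸b⁻¹}.

Answer: {e, a¹⁰, a⁸b, a⁸b⁻¹}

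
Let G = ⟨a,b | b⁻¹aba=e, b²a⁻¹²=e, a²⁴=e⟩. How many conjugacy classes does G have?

The conjugacy classes (representative and size) are:
  [e] (size 1), [a] (size 2), [a²] (size 2), [a³] (size 2), [a⁴] (size 2), [a⁵] (size 2), [a¹⁸] (size 2), [a⁷] (size 2), [a¹⁶] (size 2), [a¹⁵] (size 2), [a¹⁴] (size 2), [a¹³] (size 2), [a¹²] (size 1), [a⁶b] (size 12), [a⁵b⁻¹] (size 12).
Class equation: 1 + 2 + 2 + 2 + 2 + 2 + 2 + 2 + 2 + 2 + 2 + 2 + 1 + 12 + 12 = 48 = |G|. So G has 15 conjugacy classes.

Answer: 15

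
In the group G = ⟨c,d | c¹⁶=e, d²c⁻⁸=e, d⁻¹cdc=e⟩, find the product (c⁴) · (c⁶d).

Compute (c⁴) · (c⁶d) by multiplying left to right and reducing via the relations at each step:
  (c⁴) · c⁶ = c¹⁰
  (c¹⁰) · d = c²d⁻¹

Answer: c²d⁻¹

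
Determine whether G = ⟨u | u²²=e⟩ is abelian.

G has a single generator, so G is cyclic and hence abelian.

Answer: Yes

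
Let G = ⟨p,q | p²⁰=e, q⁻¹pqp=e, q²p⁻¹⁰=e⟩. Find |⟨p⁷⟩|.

|⟨p⁷⟩| equals the order of p⁷. Compute successive powers until reaching e:
  (p⁷)¹ = p⁷, (p⁷)² = p¹⁴, (p⁷)³ = p, (p⁷)⁴ = p⁸, (p⁷)⁵ = p¹⁵, (p⁷)⁶ = p², (p⁷)⁷ = p⁹, (p⁷)⁸ = p¹⁶, (p⁷)⁹ = p³, (p⁷)¹⁰ = p¹⁰, (p⁷)¹¹ = p¹⁷, (p⁷)¹² = p⁴, (p⁷)¹³ = p¹¹, (p⁷)¹⁴ = p¹⁸, (p⁷)¹⁵ = p⁵, (p⁷)¹⁶ = p¹², (p⁷)¹⁷ = p¹⁹, (p⁷)¹⁸ = p⁶, (p⁷)¹⁹ = p¹³, (p⁷)²⁰ = e.
The smallest positive k with (p⁷)ᵏ = e is 20, so |⟨p⁷⟩| = 20.

Answer: 20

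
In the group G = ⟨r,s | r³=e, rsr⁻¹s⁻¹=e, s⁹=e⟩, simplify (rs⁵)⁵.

Compute successive powers of (rs⁵), reducing at each step:
  (rs⁵)²: (rs⁵) · r = r²s⁵;   (r²s⁵) · s⁵ = r²s
  (rs⁵)³: (r²s) · r = s;   s · s⁵ = s⁶
  (rs⁵)⁴: (s⁶) · r = rs⁶;   (rs⁶) · s⁵ = rs²
  (rs⁵)⁵: (rs²) · r = r²s²;   (r²s²) · s⁵ = r²s⁷

Answer: r²s⁷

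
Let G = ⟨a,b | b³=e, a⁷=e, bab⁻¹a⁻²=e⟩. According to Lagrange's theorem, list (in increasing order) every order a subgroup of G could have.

|G| = 21 = 3 · 7. By Lagrange's theorem the order of any subgroup divides 21; the divisors of 21 are 1, 3, 7, 21.

Answer: 1, 3, 7, 21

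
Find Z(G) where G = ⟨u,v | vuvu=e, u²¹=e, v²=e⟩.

An element z ∈ Z(G) iff z commutes with every generator.
For example e is central: e·u = u = u·e; e·v = v = v·e.
Whereas u ∉ Z(G) since u·v = uv ≠ u²⁰v = v·u.
Checking each of the 42 elements this way gives Z(G) = {e}, of order 1.

Answer: {e}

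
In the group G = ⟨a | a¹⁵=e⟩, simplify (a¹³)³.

Compute successive powers of (a¹³), reducing at each step:
  (a¹³)²: (a¹³) · a¹³ = a¹¹
  (a¹³)³: (a¹¹) · a¹³ = a⁹

Answer: a⁹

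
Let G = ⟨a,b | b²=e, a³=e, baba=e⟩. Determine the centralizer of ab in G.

⟨ab⟩ ⊆ C_G(ab) since powers of ab commute with ab; so |C_G(ab)| ≥ |⟨ab⟩| = 2.
By orbit–stabilizer, |C_G(ab)| = |G| / |conj. class of ab| = 6 / 3 = 2.
The 2 elements commuting with ab are {e, ab}.

Answer: {e, ab}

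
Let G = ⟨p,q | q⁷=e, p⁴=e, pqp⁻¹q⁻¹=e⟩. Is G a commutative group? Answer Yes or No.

Each pair of generators commutes: p·q = pq = q·p. Since the generators pairwise commute, every element of G commutes with every other, so G is abelian.

Answer: Yes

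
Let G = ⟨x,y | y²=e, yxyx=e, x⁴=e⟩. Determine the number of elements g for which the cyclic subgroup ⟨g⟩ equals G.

⟨g⟩ = G would require ord(g) = |G| = 8, but the maximum element order in G is 4 < 8. So G is not cyclic and no single element generates it: the count is 0.

Answer: 0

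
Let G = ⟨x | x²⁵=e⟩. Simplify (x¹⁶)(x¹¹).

Compute (x¹⁶) · (x¹¹) by multiplying left to right and reducing via the relations at each step:
  (x¹⁶) · x¹¹ = x²

Answer: x²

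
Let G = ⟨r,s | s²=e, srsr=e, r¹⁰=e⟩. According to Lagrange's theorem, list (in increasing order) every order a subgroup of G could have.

|G| = 20 = 2² · 5. By Lagrange's theorem the order of any subgroup divides 20; the divisors of 20 are 1, 2, 4, 5, 10, 20.

Answer: 1, 2, 4, 5, 10, 20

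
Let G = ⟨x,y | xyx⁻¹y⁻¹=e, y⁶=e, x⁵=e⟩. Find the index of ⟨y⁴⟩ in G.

First find ord(y⁴) by computing successive powers:
  (y⁴)¹ = y⁴, (y⁴)² = y², (y⁴)³ = e.
So |⟨y⁴⟩| = ord(y⁴) = 3. With |G| = 30, by Lagrange [G : ⟨y⁴⟩] = 30/3 = 10.

Answer: 10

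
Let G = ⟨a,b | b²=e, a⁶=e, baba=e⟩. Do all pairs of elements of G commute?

a·b = ab but b·a = a⁵b, so a·b ≠ b·a and G is not abelian.

Answer: No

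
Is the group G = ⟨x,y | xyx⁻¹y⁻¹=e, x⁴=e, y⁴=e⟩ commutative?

Each pair of generators commutes: x·y = xy = y·x. Since the generators pairwise commute, every element of G commutes with every other, so G is abelian.

Answer: Yes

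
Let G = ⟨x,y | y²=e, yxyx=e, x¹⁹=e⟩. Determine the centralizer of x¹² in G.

⟨x¹²⟩ ⊆ C_G(x¹²) since powers of x¹² commute with x¹²; so |C_G(x¹²)| ≥ |⟨x¹²⟩| = 19.
By orbit–stabilizer, |C_G(x¹²)| = |G| / |conj. class of x¹²| = 38 / 2 = 19.
The 19 elements commuting with x¹² are {e, x, x², x³, x⁴, x⁵, x⁶, x⁷, x⁸, x⁹, x¹⁰, x¹¹, x¹², x¹³, x¹⁴, x¹⁵, x¹⁶, x¹⁷, x¹⁸}.

Answer: {e, x, x², x³, x⁴, x⁵, x⁶, x⁷, x⁸, x⁹, x¹⁰, x¹¹, x¹², x¹³, x¹⁴, x¹⁵, x¹⁶, x¹⁷, x¹⁸}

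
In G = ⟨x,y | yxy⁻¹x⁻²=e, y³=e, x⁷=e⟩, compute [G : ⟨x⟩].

First find ord(x) by computing successive powers:
  x¹ = x, x² = x², x³ = x³, x⁴ = x⁴, x⁵ = x⁵, x⁶ = x⁶, x⁷ = e.
So |⟨x⟩| = ord(x) = 7. With |G| = 21, by Lagrange [G : ⟨x⟩] = 21/7 = 3.

Answer: 3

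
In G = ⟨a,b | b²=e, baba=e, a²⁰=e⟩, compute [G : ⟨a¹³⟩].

First find ord(a¹³) by computing successive powers:
  (a¹³)¹ = a¹³, (a¹³)² = a⁶, (a¹³)³ = a¹⁹, (a¹³)⁴ = a¹², (a¹³)⁵ = a⁵, (a¹³)⁶ = a¹⁸, (a¹³)⁷ = a¹¹, (a¹³)⁸ = a⁴, (a¹³)⁹ = a¹⁷, (a¹³)¹⁰ = a¹⁰, (a¹³)¹¹ = a³, (a¹³)¹² = a¹⁶, (a¹³)¹³ = a⁹, (a¹³)¹⁴ = a², (a¹³)¹⁵ = a¹⁵, (a¹³)¹⁶ = a⁸, (a¹³)¹⁷ = a, (a¹³)¹⁸ = a¹⁴, (a¹³)¹⁹ = a⁷, (a¹³)²⁰ = e.
So |⟨a¹³⟩| = ord(a¹³) = 20. With |G| = 40, by Lagrange [G : ⟨a¹³⟩] = 40/20 = 2.

Answer: 2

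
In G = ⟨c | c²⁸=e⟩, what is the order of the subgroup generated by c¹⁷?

|⟨c¹⁷⟩| equals the order of c¹⁷. Compute successive powers until reaching e:
  (c¹⁷)¹ = c¹⁷, (c¹⁷)² = c⁶, (c¹⁷)³ = c²³, (c¹⁷)⁴ = c¹², (c¹⁷)⁵ = c, (c¹⁷)⁶ = c¹⁸, (c¹⁷)⁷ = c⁷, (c¹⁷)⁸ = c²⁴, (c¹⁷)⁹ = c¹³, (c¹⁷)¹⁰ = c², (c¹⁷)¹¹ = c¹⁹, (c¹⁷)¹² = c⁸, (c¹⁷)¹³ = c²⁵, (c¹⁷)¹⁴ = c¹⁴, (c¹⁷)¹⁵ = c³, (c¹⁷)¹⁶ = c²⁰, (c¹⁷)¹⁷ = c⁹, (c¹⁷)¹⁸ = c²⁶, (c¹⁷)¹⁹ = c¹⁵, (c¹⁷)²⁰ = c⁴, (c¹⁷)²¹ = c²¹, (c¹⁷)²² = c¹⁰, (c¹⁷)²³ = c²⁷, (c¹⁷)²⁴ = c¹⁶, (c¹⁷)²⁵ = c⁵, (c¹⁷)²⁶ = c²², (c¹⁷)²⁷ = c¹¹, (c¹⁷)²⁸ = e.
The smallest positive k with (c¹⁷)ᵏ = e is 28, so |⟨c¹⁷⟩| = 28.

Answer: 28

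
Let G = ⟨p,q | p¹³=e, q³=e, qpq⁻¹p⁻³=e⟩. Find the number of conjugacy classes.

The conjugacy classes (representative and size) are:
  [e] (size 1), [p] (size 3), [p⁵] (size 3), [p¹⁰] (size 3), [p⁸] (size 3), [p¹⁰q] (size 13), [p⁷q²] (size 13).
Class equation: 1 + 3 + 3 + 3 + 3 + 13 + 13 = 39 = |G|. So G has 7 conjugacy classes.

Answer: 7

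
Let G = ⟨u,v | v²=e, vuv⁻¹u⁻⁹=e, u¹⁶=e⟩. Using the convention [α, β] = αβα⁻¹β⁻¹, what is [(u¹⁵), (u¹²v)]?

[(u¹⁵), (u¹²v)] = (u¹⁵)·(u¹²v)·(u¹⁵)⁻¹·(u¹²v)⁻¹.
  (u¹⁵) · (u¹²v) = u¹¹v
  (u¹¹v) · u = u⁴v
  (u⁴v) · (u⁴v) = u⁸

Answer: u⁸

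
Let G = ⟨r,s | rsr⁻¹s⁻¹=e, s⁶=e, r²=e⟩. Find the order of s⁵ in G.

Compute successive powers until reaching e:
  (s⁵)¹ = s⁵, (s⁵)² = s⁴, (s⁵)³ = s³, (s⁵)⁴ = s², (s⁵)⁵ = s, (s⁵)⁶ = e.
The smallest positive k with (s⁵)ᵏ = e is 6.

Answer: 6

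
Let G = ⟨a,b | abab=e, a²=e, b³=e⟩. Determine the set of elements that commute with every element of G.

An element z ∈ Z(G) iff z commutes with every generator.
For example e is central: e·a = a = a·e; e·b = b = b·e.
Whereas a ∉ Z(G) since a·b = ab ≠ ab² = b·a.
Checking each of the 6 elements this way gives Z(G) = {e}, of order 1.

Answer: {e}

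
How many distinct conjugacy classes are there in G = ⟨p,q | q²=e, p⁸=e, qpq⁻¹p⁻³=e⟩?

The conjugacy classes (representative and size) are:
  [e] (size 1), [p³] (size 2), [p²] (size 2), [p⁴] (size 1), [p⁵] (size 2), [p⁴q] (size 4), [pq] (size 4).
Class equation: 1 + 2 + 2 + 1 + 2 + 4 + 4 = 16 = |G|. So G has 7 conjugacy classes.

Answer: 7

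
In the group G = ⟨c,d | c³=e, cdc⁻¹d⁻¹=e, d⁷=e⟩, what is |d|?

Compute successive powers until reaching e:
  d¹ = d, d² = d², d³ = d³, d⁴ = d⁴, d⁵ = d⁵, d⁶ = d⁶, d⁷ = e.
The smallest positive k with dᵏ = e is 7.

Answer: 7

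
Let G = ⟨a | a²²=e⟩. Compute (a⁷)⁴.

Compute successive powers of (a⁷), reducing at each step:
  (a⁷)²: (a⁷) · a⁷ = a¹⁴
  (a⁷)³: (a¹⁴) · a⁷ = a²¹
  (a⁷)⁴: (a²¹) · a⁷ = a⁶

Answer: a⁶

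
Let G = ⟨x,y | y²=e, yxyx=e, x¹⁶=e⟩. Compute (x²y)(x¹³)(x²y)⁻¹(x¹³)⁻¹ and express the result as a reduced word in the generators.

[(x²y), (x¹³)] = (x²y)·(x¹³)·(x²y)⁻¹·(x¹³)⁻¹.
  (x²y) · (x¹³) = x⁵y
  (x⁵y) · (x²y) = x³
  (x³) · (x³) = x⁶

Answer: x⁶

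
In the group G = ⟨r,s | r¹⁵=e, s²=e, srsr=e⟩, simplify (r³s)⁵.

Compute successive powers of (r³s), reducing at each step:
  (r³s)²: (r³s) · r³ = s;   s · s = e
  (r³s)³: e · r³ = r³;   (r³) · s = r³s
  (r³s)⁴: (r³s) · r³ = s;   s · s = e
  (r³s)⁵: e · r³ = r³;   (r³) · s = r³s

Answer: r³s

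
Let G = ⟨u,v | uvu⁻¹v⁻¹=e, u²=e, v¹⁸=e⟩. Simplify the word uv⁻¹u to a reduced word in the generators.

Multiply left to right, reducing at each step:
  u · v⁻¹ = uv¹⁷
  (uv¹⁷) · u = v¹⁷

Answer: v¹⁷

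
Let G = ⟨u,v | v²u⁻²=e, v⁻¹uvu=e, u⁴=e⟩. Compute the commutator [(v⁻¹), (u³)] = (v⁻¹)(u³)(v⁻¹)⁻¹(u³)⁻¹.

[(v⁻¹), (u³)] = (v⁻¹)·(u³)·(v⁻¹)⁻¹·(u³)⁻¹.
  (v⁻¹) · (u³) = uv⁻¹
  (uv⁻¹) · v = u
  u · u = u²

Answer: u²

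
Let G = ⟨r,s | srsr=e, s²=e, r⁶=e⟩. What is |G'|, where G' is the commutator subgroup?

G' = [G, G] is generated by all commutators. The generator-pair commutators are: [r, s] = r².
The subgroup they normally generate is {e, r², r⁴}, of order 3.
Check: |G/G'| = 12/3 = 4 is the order of the abelianisation.

Answer: 3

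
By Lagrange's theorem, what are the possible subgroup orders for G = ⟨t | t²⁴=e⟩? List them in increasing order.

|G| = 24 = 2³ · 3. By Lagrange's theorem the order of any subgroup divides 24; the divisors of 24 are 1, 2, 3, 4, 6, 8, 12, 24.

Answer: 1, 2, 3, 4, 6, 8, 12, 24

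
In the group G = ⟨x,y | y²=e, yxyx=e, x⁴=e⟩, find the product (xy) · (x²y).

Compute (xy) · (x²y) by multiplying left to right and reducing via the relations at each step:
  (xy) · x² = x³y
  (x³y) · y = x³

Answer: x³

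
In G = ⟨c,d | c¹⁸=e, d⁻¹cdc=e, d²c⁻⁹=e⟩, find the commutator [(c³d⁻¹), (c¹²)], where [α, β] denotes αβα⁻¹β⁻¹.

[(c³d⁻¹), (c¹²)] = (c³d⁻¹)·(c¹²)·(c³d⁻¹)⁻¹·(c¹²)⁻¹.
  (c³d⁻¹) · (c¹²) = d
  d · (c³d) = c⁶
  (c⁶) · (c⁶) = c¹²

Answer: c¹²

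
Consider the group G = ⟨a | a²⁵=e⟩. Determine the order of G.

G is generated by a single element, so G is cyclic. The relator gives a²⁵ = e and no smaller power is forced to be e, so the 25 powers {a, e, a², a³, a⁴, a⁵, a⁶, a⁷, a⁸, a⁹, a²², a²³, a²¹, a²⁰, a²⁴, a¹², a¹³, a¹¹, a¹⁰, a¹⁴, a¹⁵, a¹⁶, a¹⁷, a¹⁸, a¹⁹} are distinct. Hence |G| = 25.

Answer: 25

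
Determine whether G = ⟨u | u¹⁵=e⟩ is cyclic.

|G| = 15. The element u has order 15 (its powers give 15 distinct elements), so ⟨u⟩ = G and G is cyclic.

Answer: Yes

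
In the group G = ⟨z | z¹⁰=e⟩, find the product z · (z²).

Compute z · (z²) by multiplying left to right and reducing via the relations at each step:
  z · z² = z³

Answer: z³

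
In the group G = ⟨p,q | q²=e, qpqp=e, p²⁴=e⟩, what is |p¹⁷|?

Compute successive powers until reaching e:
  (p¹⁷)¹ = p¹⁷, (p¹⁷)² = p¹⁰, (p¹⁷)³ = p³, (p¹⁷)⁴ = p²⁰, (p¹⁷)⁵ = p¹³, (p¹⁷)⁶ = p⁶, (p¹⁷)⁷ = p²³, (p¹⁷)⁸ = p¹⁶, (p¹⁷)⁹ = p⁹, (p¹⁷)¹⁰ = p², (p¹⁷)¹¹ = p¹⁹, (p¹⁷)¹² = p¹², (p¹⁷)¹³ = p⁵, (p¹⁷)¹⁴ = p²², (p¹⁷)¹⁵ = p¹⁵, (p¹⁷)¹⁶ = p⁸, (p¹⁷)¹⁷ = p, (p¹⁷)¹⁸ = p¹⁸, (p¹⁷)¹⁹ = p¹¹, (p¹⁷)²⁰ = p⁴, (p¹⁷)²¹ = p²¹, (p¹⁷)²² = p¹⁴, (p¹⁷)²³ = p⁷, (p¹⁷)²⁴ = e.
The smallest positive k with (p¹⁷)ᵏ = e is 24.

Answer: 24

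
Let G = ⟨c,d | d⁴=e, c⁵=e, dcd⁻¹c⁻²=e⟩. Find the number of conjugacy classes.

The conjugacy classes (representative and size) are:
  [e] (size 1), [c⁴] (size 4), [c²d] (size 5), [d²] (size 5), [c³d³] (size 5).
Class equation: 1 + 4 + 5 + 5 + 5 = 20 = |G|. So G has 5 conjugacy classes.

Answer: 5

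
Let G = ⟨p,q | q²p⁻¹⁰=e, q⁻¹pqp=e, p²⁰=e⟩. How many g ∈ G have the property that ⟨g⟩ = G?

⟨g⟩ = G would require ord(g) = |G| = 40, but the maximum element order in G is 20 < 40. So G is not cyclic and no single element generates it: the count is 0.

Answer: 0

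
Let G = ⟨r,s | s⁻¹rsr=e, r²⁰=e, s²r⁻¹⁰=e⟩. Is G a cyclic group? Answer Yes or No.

Every cyclic group is abelian. But r·s = rs while s·r = r⁹s⁻¹, so r·s ≠ s·r and G is not abelian. Hence G is not cyclic.

Answer: No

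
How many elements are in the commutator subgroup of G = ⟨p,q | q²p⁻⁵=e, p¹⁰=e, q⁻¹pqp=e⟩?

G' = [G, G] is generated by all commutators. The generator-pair commutators are: [p, q] = p².
The subgroup they normally generate is {e, p², p⁴, p⁶, p⁸}, of order 5.
Check: |G/G'| = 20/5 = 4 is the order of the abelianisation.

Answer: 5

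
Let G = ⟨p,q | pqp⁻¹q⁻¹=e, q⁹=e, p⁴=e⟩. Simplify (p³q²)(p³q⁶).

Compute (p³q²) · (p³q⁶) by multiplying left to right and reducing via the relations at each step:
  (p³q²) · p³ = p²q²
  (p²q²) · q⁶ = p²q⁸

Answer: p²q⁸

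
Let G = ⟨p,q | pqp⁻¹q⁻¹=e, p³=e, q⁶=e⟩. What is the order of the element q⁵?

Compute successive powers until reaching e:
  (q⁵)¹ = q⁵, (q⁵)² = q⁴, (q⁵)³ = q³, (q⁵)⁴ = q², (q⁵)⁵ = q, (q⁵)⁶ = e.
The smallest positive k with (q⁵)ᵏ = e is 6.

Answer: 6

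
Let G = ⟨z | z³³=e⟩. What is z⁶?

Compute successive powers of z, reducing at each step:
  z²: z · z = z²
  z³: (z²) · z = z³
  z⁴: (z³) · z = z⁴
  z⁵: (z⁴) · z = z⁵
  z⁶: (z⁵) · z = z⁶

Answer: z⁶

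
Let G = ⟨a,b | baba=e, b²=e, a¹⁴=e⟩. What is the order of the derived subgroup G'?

G' = [G, G] is generated by all commutators. The generator-pair commutators are: [a, b] = a².
The subgroup they normally generate is {e, a², a⁴, a⁶, a⁸, a¹⁰, a¹²}, of order 7.
Check: |G/G'| = 28/7 = 4 is the order of the abelianisation.

Answer: 7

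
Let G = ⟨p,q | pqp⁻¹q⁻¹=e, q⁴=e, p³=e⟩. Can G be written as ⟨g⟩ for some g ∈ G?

|G| = 12. The element pq has order 12 (its powers give 12 distinct elements), so ⟨pq⟩ = G and G is cyclic.

Answer: Yes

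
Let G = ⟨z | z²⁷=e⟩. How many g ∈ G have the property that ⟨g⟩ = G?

G is cyclic of order 27. An element generates G iff its order is 27, and a cyclic group of order 27 has exactly φ(27) = 18 such elements.

Answer: 18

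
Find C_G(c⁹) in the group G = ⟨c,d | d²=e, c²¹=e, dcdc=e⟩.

⟨c⁹⟩ ⊆ C_G(c⁹) since powers of c⁹ commute with c⁹; so |C_G(c⁹)| ≥ |⟨c⁹⟩| = 7.
By orbit–stabilizer, |C_G(c⁹)| = |G| / |conj. class of c⁹| = 42 / 2 = 21.
The 21 elements commuting with c⁹ are {e, c, c², c³, c⁴, c⁵, c⁶, c⁷, c⁸, c⁹, c¹⁰, c¹¹, c¹², c¹³, c¹⁴, c¹⁵, c¹⁶, c¹⁷, c¹⁸, c¹⁹, c²⁰}.

Answer: {e, c, c², c³, c⁴, c⁵, c⁶, c⁷, c⁸, c⁹, c¹⁰, c¹¹, c¹², c¹³, c¹⁴, c¹⁵, c¹⁶, c¹⁷, c¹⁸, c¹⁹, c²⁰}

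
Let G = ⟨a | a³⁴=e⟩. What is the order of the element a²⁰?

Compute successive powers until reaching e:
  (a²⁰)¹ = a²⁰, (a²⁰)² = a⁶, (a²⁰)³ = a²⁶, (a²⁰)⁴ = a¹², (a²⁰)⁵ = a³², (a²⁰)⁶ = a¹⁸, (a²⁰)⁷ = a⁴, (a²⁰)⁸ = a²⁴, (a²⁰)⁹ = a¹⁰, (a²⁰)¹⁰ = a³⁰, (a²⁰)¹¹ = a¹⁶, (a²⁰)¹² = a², (a²⁰)¹³ = a²², (a²⁰)¹⁴ = a⁸, (a²⁰)¹⁵ = a²⁸, (a²⁰)¹⁶ = a¹⁴, (a²⁰)¹⁷ = e.
The smallest positive k with (a²⁰)ᵏ = e is 17.

Answer: 17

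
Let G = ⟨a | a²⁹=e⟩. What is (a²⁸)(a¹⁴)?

Compute (a²⁸) · (a¹⁴) by multiplying left to right and reducing via the relations at each step:
  (a²⁸) · a¹⁴ = a¹³

Answer: a¹³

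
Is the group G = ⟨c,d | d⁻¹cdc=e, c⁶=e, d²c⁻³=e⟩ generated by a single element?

Every cyclic group is abelian. But c·d = cd while d·c = c²d⁻¹, so c·d ≠ d·c and G is not abelian. Hence G is not cyclic.

Answer: No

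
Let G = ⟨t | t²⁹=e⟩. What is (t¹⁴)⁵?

Compute successive powers of (t¹⁴), reducing at each step:
  (t¹⁴)²: (t¹⁴) · t¹⁴ = t²⁸
  (t¹⁴)³: (t²⁸) · t¹⁴ = t¹³
  (t¹⁴)⁴: (t¹³) · t¹⁴ = t²⁷
  (t¹⁴)⁵: (t²⁷) · t¹⁴ = t¹²

Answer: t¹²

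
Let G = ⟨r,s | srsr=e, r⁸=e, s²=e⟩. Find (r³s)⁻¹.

The order of (r³s) is 2 (smallest k with (r³s)ᵏ = e), so (r³s)⁻¹ = (r³s)¹ = r³s.
Check: (r³s) · (r³s) → (r³s) · r³ = s;   s · s = e, giving e as required.

Answer: r³s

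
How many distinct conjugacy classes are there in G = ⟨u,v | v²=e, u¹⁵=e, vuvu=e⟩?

The conjugacy classes (representative and size) are:
  [e] (size 1), [u¹⁴] (size 2), [u²] (size 2), [u³] (size 2), [u⁴] (size 2), [u¹⁰] (size 2), [u⁹] (size 2), [u⁷] (size 2), [u¹³v] (size 15).
Class equation: 1 + 2 + 2 + 2 + 2 + 2 + 2 + 2 + 15 = 30 = |G|. So G has 9 conjugacy classes.

Answer: 9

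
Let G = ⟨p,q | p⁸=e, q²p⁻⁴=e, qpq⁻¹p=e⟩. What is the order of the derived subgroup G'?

G' = [G, G] is generated by all commutators. The generator-pair commutators are: [p, q] = p².
The subgroup they normally generate is {e, p², p⁴, p⁶}, of order 4.
Check: |G/G'| = 16/4 = 4 is the order of the abelianisation.

Answer: 4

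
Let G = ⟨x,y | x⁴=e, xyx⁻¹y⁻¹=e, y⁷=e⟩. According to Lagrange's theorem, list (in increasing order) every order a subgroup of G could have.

|G| = 28 = 2² · 7. By Lagrange's theorem the order of any subgroup divides 28; the divisors of 28 are 1, 2, 4, 7, 14, 28.

Answer: 1, 2, 4, 7, 14, 28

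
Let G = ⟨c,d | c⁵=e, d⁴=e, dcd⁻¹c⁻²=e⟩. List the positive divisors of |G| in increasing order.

|G| = 20 = 2² · 5. By Lagrange's theorem the order of any subgroup divides 20; the divisors of 20 are 1, 2, 4, 5, 10, 20.

Answer: 1, 2, 4, 5, 10, 20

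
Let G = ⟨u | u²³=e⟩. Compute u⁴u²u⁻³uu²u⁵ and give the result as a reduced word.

Multiply left to right, reducing at each step:
  (u⁴) · u² = u⁶
  (u⁶) · u⁻³ = u³
  (u³) · u = u⁴
  (u⁴) · u² = u⁶
  (u⁶) · u⁵ = u¹¹

Answer: u¹¹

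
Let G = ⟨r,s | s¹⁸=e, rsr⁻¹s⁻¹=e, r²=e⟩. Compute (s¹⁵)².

Compute successive powers of (s¹⁵), reducing at each step:
  (s¹⁵)²: (s¹⁵) · s¹⁵ = s¹²

Answer: s¹²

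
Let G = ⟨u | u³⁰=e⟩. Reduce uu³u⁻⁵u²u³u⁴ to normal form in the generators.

Multiply left to right, reducing at each step:
  u · u³ = u⁴
  (u⁴) · u⁻⁵ = u²⁹
  (u²⁹) · u² = u
  u · u³ = u⁴
  (u⁴) · u⁴ = u⁸

Answer: u⁸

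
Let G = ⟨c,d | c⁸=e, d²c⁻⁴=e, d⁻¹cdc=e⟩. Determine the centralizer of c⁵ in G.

⟨c⁵⟩ ⊆ C_G(c⁵) since powers of c⁵ commute with c⁵; so |C_G(c⁵)| ≥ |⟨c⁵⟩| = 8.
By orbit–stabilizer, |C_G(c⁵)| = |G| / |conj. class of c⁵| = 16 / 2 = 8.
The 8 elements commuting with c⁵ are {e, c, c², c³, c⁴, c⁵, c⁶, c⁷}.

Answer: {e, c, c², c³, c⁴, c⁵, c⁶, c⁷}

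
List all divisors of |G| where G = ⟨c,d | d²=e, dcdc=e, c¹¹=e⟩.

|G| = 22 = 2 · 11. By Lagrange's theorem the order of any subgroup divides 22; the divisors of 22 are 1, 2, 11, 22.

Answer: 1, 2, 11, 22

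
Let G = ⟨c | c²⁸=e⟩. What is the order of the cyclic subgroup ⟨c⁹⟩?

|⟨c⁹⟩| equals the order of c⁹. Compute successive powers until reaching e:
  (c⁹)¹ = c⁹, (c⁹)² = c¹⁸, (c⁹)³ = c²⁷, (c⁹)⁴ = c⁸, (c⁹)⁵ = c¹⁷, (c⁹)⁶ = c²⁶, (c⁹)⁷ = c⁷, (c⁹)⁸ = c¹⁶, (c⁹)⁹ = c²⁵, (c⁹)¹⁰ = c⁶, (c⁹)¹¹ = c¹⁵, (c⁹)¹² = c²⁴, (c⁹)¹³ = c⁵, (c⁹)¹⁴ = c¹⁴, (c⁹)¹⁵ = c²³, (c⁹)¹⁶ = c⁴, (c⁹)¹⁷ = c¹³, (c⁹)¹⁸ = c²², (c⁹)¹⁹ = c³, (c⁹)²⁰ = c¹², (c⁹)²¹ = c²¹, (c⁹)²² = c², (c⁹)²³ = c¹¹, (c⁹)²⁴ = c²⁰, (c⁹)²⁵ = c, (c⁹)²⁶ = c¹⁰, (c⁹)²⁷ = c¹⁹, (c⁹)²⁸ = e.
The smallest positive k with (c⁹)ᵏ = e is 28, so |⟨c⁹⟩| = 28.

Answer: 28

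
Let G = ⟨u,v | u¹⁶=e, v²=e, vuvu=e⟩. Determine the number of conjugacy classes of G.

The conjugacy classes (representative and size) are:
  [e] (size 1), [u¹⁵] (size 2), [u²] (size 2), [u³] (size 2), [u¹²] (size 2), [u⁵] (size 2), [u⁶] (size 2), [u⁷] (size 2), [u⁸] (size 1), [u²v] (size 8), [u¹⁵v] (size 8).
Class equation: 1 + 2 + 2 + 2 + 2 + 2 + 2 + 2 + 1 + 8 + 8 = 32 = |G|. So G has 11 conjugacy classes.

Answer: 11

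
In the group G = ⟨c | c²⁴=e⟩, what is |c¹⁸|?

Compute successive powers until reaching e:
  (c¹⁸)¹ = c¹⁸, (c¹⁸)² = c¹², (c¹⁸)³ = c⁶, (c¹⁸)⁴ = e.
The smallest positive k with (c¹⁸)ᵏ = e is 4.

Answer: 4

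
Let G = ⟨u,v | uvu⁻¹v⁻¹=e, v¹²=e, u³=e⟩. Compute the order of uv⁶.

Compute successive powers until reaching e:
  (uv⁶)¹ = uv⁶, (uv⁶)² = u², (uv⁶)³ = v⁶, (uv⁶)⁴ = u, (uv⁶)⁵ = u²v⁶, (uv⁶)⁶ = e.
The smallest positive k with (uv⁶)ᵏ = e is 6.

Answer: 6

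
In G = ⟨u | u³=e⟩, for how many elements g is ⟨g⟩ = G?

G is cyclic of order 3. An element generates G iff its order is 3, and a cyclic group of order 3 has exactly φ(3) = 2 such elements.

Answer: 2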